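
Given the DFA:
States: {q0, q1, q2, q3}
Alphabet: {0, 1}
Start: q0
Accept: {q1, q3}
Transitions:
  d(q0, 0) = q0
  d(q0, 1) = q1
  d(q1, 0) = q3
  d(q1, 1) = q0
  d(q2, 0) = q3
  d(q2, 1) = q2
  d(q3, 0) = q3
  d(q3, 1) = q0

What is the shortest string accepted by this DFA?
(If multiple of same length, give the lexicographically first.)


BFS by string length (lex-first path to each state shown):
  len 0: q0<-""
  len 1: q0<-"0", q1<-"1"
Found accept state at length 1.

"1"


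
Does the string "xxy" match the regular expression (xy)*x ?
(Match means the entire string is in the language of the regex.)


|string| = 3; first = 'x'; last = 'y'

No, "xxy" does not match (xy)*x


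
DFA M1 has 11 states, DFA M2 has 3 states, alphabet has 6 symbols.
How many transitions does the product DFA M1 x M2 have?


Product DFA has 11 * 3 = 33 states.
Each has 6 transitions: 33 * 6 = 198

198


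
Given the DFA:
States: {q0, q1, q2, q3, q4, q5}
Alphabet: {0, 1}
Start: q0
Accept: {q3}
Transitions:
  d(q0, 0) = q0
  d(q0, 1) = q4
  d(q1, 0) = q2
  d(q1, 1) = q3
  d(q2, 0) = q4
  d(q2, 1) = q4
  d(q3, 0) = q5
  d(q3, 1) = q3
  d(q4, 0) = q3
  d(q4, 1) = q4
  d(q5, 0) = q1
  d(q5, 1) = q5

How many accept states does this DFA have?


Accept states listed: {q3}
Counting: q3(1)

1


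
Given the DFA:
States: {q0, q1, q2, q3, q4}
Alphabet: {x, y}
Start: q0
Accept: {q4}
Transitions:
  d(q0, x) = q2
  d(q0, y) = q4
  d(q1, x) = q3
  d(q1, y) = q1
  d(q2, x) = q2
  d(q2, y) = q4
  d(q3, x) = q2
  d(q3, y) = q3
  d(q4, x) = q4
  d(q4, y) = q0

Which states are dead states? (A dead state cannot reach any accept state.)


Forward reachability from each state:
  q0 -> reaches accept state q4 (live)
  q1 -> reaches accept state q4 (live)
  q2 -> reaches accept state q4 (live)
  q3 -> reaches accept state q4 (live)
  q4 -> reaches accept state q4 (live)

None (all states can reach an accept state)


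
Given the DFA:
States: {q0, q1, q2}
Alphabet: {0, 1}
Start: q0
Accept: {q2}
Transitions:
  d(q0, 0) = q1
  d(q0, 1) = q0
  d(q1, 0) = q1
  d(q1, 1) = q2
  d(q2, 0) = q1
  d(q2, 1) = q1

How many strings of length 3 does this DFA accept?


Enumerating all length-3 strings:
  "000" -> q1 [reject]
  "001" -> q2 [accept]
  "010" -> q1 [reject]
  "011" -> q1 [reject]
  "100" -> q1 [reject]
  "101" -> q2 [accept]
  "110" -> q1 [reject]
  "111" -> q0 [reject]

2 out of 8


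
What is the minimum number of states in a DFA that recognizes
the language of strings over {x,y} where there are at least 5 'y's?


States: count = 0, 1, ..., 4, and a final '>= 5' state.
Total: 5 + 1 = 6. Accept = '>= 5' state.

6


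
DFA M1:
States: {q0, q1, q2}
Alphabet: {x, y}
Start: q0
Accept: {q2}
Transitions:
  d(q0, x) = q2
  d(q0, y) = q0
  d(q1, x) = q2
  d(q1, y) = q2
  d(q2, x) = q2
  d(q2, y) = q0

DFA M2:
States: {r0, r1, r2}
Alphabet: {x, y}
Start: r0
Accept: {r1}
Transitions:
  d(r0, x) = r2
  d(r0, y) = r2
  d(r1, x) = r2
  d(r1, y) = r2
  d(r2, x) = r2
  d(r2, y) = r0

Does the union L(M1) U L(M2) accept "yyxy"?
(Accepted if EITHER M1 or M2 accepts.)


M1: final=q0 accepted=False
M2: final=r0 accepted=False

No, union rejects (neither accepts)


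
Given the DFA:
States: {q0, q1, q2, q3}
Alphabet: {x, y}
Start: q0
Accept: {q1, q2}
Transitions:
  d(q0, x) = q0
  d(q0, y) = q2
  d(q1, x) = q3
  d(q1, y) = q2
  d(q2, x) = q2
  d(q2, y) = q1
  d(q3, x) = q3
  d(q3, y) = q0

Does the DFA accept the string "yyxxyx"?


Trace: q0 -> q2 -> q1 -> q3 -> q3 -> q0 -> q0
Final state: q0
Accept states: {q1, q2}

No, rejected (final state q0 is not an accept state)


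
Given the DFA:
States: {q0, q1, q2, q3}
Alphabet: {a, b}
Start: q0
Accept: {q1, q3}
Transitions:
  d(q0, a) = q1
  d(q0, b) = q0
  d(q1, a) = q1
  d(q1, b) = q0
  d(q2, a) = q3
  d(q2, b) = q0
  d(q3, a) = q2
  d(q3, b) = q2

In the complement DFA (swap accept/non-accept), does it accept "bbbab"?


Trace: q0 -> q0 -> q0 -> q0 -> q1 -> q0
Final: q0
Original accept: {q1, q3}
Complement: q0 is not in original accept

Yes, complement accepts (original rejects)


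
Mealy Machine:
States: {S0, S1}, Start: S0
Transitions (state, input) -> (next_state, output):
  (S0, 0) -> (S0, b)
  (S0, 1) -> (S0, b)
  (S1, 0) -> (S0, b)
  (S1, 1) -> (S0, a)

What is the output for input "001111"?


Step-by-step:
  (S0, 0) -> (S0, b)
  (S0, 0) -> (S0, b)
  (S0, 1) -> (S0, b)
  (S0, 1) -> (S0, b)
  (S0, 1) -> (S0, b)
  (S0, 1) -> (S0, b)

"bbbbbb"


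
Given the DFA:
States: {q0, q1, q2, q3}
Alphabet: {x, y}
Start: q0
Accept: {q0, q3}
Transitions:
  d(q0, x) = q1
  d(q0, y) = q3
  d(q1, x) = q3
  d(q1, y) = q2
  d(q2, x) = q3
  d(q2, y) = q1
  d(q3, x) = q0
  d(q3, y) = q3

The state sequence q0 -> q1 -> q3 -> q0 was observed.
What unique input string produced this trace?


Trace back each transition to find the symbol:
  q0 --[x]--> q1
  q1 --[x]--> q3
  q3 --[x]--> q0

"xxx"


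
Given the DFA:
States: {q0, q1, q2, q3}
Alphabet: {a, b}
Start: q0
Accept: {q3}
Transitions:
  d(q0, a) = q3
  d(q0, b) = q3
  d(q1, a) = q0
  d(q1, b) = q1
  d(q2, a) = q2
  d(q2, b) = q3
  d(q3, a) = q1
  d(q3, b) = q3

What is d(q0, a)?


Looking up transition d(q0, a)

q3


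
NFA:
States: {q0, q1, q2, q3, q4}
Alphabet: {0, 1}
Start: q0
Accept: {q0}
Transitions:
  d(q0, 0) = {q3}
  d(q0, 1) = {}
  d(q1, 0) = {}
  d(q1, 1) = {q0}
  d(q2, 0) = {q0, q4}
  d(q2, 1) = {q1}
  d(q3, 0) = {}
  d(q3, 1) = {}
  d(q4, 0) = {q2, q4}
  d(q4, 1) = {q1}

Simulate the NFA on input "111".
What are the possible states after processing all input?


Start: {q0}
  --1--> {}
  --1--> {}
  --1--> {}

{} (empty set, no valid transitions)


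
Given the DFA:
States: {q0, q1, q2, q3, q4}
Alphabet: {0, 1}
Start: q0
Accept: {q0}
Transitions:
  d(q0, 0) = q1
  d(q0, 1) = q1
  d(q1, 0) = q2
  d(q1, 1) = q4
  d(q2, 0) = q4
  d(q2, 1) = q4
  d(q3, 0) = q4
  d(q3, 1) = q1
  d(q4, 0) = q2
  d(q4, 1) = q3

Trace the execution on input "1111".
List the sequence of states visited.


Input: 1111
d(q0, 1) = q1
d(q1, 1) = q4
d(q4, 1) = q3
d(q3, 1) = q1


q0 -> q1 -> q4 -> q3 -> q1


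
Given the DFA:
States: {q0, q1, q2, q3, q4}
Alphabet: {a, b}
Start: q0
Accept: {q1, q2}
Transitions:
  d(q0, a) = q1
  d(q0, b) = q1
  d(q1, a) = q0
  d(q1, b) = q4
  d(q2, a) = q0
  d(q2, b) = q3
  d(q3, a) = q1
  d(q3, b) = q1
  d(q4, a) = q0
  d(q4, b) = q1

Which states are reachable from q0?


BFS from q0:
  layer 0: {q0}
  layer 1: {q1}
  layer 2: {q4}

{q0, q1, q4}


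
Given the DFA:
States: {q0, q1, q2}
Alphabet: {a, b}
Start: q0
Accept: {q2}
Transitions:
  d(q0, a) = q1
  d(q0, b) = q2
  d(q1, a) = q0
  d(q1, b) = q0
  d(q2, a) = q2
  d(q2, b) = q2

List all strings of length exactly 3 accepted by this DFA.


All strings of length 3: 8 total
Accepted: 6

"aab", "abb", "baa", "bab", "bba", "bbb"


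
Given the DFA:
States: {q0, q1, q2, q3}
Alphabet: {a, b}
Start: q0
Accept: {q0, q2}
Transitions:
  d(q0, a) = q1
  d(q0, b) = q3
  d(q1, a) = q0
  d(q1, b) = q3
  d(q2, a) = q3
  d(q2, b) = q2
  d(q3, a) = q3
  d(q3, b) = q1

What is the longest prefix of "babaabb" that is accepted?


Run the DFA, marking each prefix where the state is accepting:
  "" -> q0 [accept]
  "b" -> q3 [reject]
  "ba" -> q3 [reject]
  "bab" -> q1 [reject]
  "baba" -> q0 [accept]
  "babaa" -> q1 [reject]
  "babaab" -> q3 [reject]
  "babaabb" -> q1 [reject]

"baba"


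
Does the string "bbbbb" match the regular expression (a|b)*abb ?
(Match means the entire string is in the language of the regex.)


|string| = 5; first = 'b'; last = 'b'

No, "bbbbb" does not match (a|b)*abb


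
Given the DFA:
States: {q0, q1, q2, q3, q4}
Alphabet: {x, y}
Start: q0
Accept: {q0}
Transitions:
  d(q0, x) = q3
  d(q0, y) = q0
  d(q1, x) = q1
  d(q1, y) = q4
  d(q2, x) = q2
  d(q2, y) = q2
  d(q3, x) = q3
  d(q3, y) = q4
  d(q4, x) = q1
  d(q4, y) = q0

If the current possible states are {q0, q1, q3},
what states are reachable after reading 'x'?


Apply transition on 'x' from each current state:
  d(q0, x) = q3
  d(q1, x) = q1
  d(q3, x) = q3

{q1, q3}


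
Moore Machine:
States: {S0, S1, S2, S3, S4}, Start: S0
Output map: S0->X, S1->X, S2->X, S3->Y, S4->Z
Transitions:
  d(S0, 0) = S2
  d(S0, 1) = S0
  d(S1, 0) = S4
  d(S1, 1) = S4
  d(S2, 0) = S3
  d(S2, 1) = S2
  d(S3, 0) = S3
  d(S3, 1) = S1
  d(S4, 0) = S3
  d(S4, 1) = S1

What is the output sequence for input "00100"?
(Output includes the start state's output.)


Start: S0 (output X)
  --0--> S2 (output X)
  --0--> S3 (output Y)
  --1--> S1 (output X)
  --0--> S4 (output Z)
  --0--> S3 (output Y)

"XXYXZY"


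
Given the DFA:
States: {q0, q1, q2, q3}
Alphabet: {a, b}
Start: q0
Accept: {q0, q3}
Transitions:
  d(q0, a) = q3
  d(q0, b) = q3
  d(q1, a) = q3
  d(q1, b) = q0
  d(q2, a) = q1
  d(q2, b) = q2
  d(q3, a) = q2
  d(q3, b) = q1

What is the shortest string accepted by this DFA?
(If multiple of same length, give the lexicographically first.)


BFS by string length (lex-first path to each state shown):
  len 0: q0<-""
Found accept state at length 0.

"" (empty string)


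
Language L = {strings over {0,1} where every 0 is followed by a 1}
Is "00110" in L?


'00' present: True; ends with '0': True

No, "00110" is not in L


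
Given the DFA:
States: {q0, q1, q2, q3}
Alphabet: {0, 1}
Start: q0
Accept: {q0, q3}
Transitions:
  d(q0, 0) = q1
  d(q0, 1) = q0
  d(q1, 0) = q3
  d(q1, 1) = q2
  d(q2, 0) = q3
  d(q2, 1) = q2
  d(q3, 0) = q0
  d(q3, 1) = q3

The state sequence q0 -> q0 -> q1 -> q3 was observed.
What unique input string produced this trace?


Trace back each transition to find the symbol:
  q0 --[1]--> q0
  q0 --[0]--> q1
  q1 --[0]--> q3

"100"


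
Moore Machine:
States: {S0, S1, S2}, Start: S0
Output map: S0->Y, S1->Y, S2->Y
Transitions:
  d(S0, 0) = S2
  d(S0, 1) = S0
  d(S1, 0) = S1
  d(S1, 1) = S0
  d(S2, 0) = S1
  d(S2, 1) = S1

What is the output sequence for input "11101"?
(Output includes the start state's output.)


Start: S0 (output Y)
  --1--> S0 (output Y)
  --1--> S0 (output Y)
  --1--> S0 (output Y)
  --0--> S2 (output Y)
  --1--> S1 (output Y)

"YYYYYY"


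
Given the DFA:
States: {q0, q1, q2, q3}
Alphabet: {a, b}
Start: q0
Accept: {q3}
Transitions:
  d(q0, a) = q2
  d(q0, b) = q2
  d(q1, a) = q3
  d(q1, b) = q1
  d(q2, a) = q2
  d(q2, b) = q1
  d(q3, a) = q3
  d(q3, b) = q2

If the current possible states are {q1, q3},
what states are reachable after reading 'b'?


Apply transition on 'b' from each current state:
  d(q1, b) = q1
  d(q3, b) = q2

{q1, q2}


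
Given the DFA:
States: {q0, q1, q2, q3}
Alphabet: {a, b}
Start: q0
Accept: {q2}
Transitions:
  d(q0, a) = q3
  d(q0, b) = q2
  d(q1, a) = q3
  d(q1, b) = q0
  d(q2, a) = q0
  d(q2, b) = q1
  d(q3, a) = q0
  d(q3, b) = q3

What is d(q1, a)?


Looking up transition d(q1, a)

q3


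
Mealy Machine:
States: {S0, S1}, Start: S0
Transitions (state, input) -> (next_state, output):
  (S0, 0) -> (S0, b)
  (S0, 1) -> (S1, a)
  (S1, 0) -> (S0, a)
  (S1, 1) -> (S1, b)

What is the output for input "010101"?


Step-by-step:
  (S0, 0) -> (S0, b)
  (S0, 1) -> (S1, a)
  (S1, 0) -> (S0, a)
  (S0, 1) -> (S1, a)
  (S1, 0) -> (S0, a)
  (S0, 1) -> (S1, a)

"baaaaa"


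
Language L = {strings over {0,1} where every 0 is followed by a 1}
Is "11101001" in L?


'00' present: True; ends with '0': False

No, "11101001" is not in L


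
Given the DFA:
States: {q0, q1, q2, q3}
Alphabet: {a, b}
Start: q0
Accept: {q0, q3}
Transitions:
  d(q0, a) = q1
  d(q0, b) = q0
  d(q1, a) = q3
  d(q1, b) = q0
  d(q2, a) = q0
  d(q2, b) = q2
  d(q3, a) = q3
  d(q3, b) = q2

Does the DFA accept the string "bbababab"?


Trace: q0 -> q0 -> q0 -> q1 -> q0 -> q1 -> q0 -> q1 -> q0
Final state: q0
Accept states: {q0, q3}

Yes, accepted (final state q0 is an accept state)


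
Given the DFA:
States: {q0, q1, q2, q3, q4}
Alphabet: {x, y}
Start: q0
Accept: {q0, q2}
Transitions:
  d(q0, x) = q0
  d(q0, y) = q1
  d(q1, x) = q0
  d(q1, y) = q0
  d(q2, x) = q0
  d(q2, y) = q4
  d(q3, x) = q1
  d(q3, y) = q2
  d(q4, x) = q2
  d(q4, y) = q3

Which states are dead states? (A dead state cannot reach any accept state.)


Forward reachability from each state:
  q0 -> reaches accept state q0 (live)
  q1 -> reaches accept state q0 (live)
  q2 -> reaches accept state q0 (live)
  q3 -> reaches accept state q0 (live)
  q4 -> reaches accept state q0 (live)

None (all states can reach an accept state)


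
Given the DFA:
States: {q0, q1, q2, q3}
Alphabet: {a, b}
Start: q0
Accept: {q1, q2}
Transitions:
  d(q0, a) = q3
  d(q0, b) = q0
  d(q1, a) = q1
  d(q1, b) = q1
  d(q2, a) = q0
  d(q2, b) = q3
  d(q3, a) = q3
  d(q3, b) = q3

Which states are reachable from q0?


BFS from q0:
  layer 0: {q0}
  layer 1: {q3}

{q0, q3}


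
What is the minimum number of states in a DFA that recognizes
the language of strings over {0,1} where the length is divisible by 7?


States track (length) mod 7.
Need 7 states: one per remainder 0..6; accept = remainder 0.

7


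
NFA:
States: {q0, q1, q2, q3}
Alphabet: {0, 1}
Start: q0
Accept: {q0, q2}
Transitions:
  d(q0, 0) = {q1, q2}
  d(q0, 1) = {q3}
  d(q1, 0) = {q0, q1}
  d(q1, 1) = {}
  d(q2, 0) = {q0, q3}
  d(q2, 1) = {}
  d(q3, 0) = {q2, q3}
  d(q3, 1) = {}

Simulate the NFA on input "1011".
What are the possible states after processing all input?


Start: {q0}
  --1--> {q3}
  --0--> {q2, q3}
  --1--> {}
  --1--> {}

{} (empty set, no valid transitions)


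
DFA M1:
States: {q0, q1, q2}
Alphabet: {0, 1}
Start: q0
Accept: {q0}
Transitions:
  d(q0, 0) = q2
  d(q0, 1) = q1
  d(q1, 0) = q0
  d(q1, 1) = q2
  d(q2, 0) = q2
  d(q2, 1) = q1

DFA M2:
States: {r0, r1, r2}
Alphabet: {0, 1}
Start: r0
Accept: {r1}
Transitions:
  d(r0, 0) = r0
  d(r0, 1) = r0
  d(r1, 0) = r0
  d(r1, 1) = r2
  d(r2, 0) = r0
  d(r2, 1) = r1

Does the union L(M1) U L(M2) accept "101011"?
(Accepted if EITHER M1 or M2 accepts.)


M1: final=q2 accepted=False
M2: final=r0 accepted=False

No, union rejects (neither accepts)


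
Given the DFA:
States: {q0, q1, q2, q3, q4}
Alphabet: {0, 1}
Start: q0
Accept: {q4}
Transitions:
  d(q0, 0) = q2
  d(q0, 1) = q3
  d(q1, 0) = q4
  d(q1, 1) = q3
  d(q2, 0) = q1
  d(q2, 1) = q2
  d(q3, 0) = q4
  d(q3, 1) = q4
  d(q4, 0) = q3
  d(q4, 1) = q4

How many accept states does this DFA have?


Accept states listed: {q4}
Counting: q4(1)

1


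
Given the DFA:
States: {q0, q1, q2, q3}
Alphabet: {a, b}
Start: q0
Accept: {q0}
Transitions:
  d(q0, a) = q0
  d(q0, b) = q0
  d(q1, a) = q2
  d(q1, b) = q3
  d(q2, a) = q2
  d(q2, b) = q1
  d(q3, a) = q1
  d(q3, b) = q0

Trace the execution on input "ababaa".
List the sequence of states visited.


Input: ababaa
d(q0, a) = q0
d(q0, b) = q0
d(q0, a) = q0
d(q0, b) = q0
d(q0, a) = q0
d(q0, a) = q0


q0 -> q0 -> q0 -> q0 -> q0 -> q0 -> q0


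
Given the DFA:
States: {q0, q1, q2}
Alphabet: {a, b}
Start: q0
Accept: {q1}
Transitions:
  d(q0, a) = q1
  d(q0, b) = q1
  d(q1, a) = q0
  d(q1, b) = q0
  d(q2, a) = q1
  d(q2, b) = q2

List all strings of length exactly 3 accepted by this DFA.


All strings of length 3: 8 total
Accepted: 8

"aaa", "aab", "aba", "abb", "baa", "bab", "bba", "bbb"


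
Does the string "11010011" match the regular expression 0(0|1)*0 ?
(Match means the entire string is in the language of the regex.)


|string| = 8; first = '1'; last = '1'

No, "11010011" does not match 0(0|1)*0


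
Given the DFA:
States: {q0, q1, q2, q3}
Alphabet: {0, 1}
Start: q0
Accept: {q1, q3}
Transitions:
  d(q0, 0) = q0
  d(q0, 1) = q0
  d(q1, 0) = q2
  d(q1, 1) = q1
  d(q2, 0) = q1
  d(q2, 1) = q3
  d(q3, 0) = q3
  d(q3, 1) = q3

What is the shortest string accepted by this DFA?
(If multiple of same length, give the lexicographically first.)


BFS by string length (lex-first path to each state shown):
  len 0: q0<-""
  len 1: q0<-"0"
  len 2: q0<-"00"
  len 3: q0<-"000"
  len 4: q0<-"0000"
  len 5: q0<-"00000"
  len 6: q0<-"000000"
  len 7: q0<-"0000000"
  len 8: q0<-"00000000"

No string accepted (empty language)


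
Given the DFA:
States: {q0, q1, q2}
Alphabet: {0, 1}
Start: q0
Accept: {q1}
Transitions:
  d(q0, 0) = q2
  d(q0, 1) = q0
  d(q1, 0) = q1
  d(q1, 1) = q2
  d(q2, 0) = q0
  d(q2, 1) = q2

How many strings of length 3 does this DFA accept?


Enumerating all length-3 strings:
  "000" -> q2 [reject]
  "001" -> q0 [reject]
  "010" -> q0 [reject]
  "011" -> q2 [reject]
  "100" -> q0 [reject]
  "101" -> q2 [reject]
  "110" -> q2 [reject]
  "111" -> q0 [reject]

0 out of 8


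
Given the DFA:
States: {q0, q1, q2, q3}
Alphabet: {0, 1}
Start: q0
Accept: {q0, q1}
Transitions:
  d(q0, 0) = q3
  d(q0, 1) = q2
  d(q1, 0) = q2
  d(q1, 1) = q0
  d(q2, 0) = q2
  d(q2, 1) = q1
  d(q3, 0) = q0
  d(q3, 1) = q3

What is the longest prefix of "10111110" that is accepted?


Run the DFA, marking each prefix where the state is accepting:
  "" -> q0 [accept]
  "1" -> q2 [reject]
  "10" -> q2 [reject]
  "101" -> q1 [accept]
  "1011" -> q0 [accept]
  "10111" -> q2 [reject]
  "101111" -> q1 [accept]
  "1011111" -> q0 [accept]
  "10111110" -> q3 [reject]

"1011111"


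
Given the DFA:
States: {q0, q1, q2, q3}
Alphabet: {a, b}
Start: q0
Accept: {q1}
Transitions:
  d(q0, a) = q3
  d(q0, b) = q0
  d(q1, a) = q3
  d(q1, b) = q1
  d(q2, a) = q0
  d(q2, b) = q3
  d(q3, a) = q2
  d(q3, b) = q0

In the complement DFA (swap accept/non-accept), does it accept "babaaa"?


Trace: q0 -> q0 -> q3 -> q0 -> q3 -> q2 -> q0
Final: q0
Original accept: {q1}
Complement: q0 is not in original accept

Yes, complement accepts (original rejects)


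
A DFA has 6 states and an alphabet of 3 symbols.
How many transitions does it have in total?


Each state has exactly one transition per symbol.
6 * 3 = 18

18


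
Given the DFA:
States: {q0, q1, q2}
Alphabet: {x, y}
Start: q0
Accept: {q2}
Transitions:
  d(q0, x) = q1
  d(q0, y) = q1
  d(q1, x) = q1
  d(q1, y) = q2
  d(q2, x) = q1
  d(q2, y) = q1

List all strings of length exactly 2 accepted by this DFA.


All strings of length 2: 4 total
Accepted: 2

"xy", "yy"


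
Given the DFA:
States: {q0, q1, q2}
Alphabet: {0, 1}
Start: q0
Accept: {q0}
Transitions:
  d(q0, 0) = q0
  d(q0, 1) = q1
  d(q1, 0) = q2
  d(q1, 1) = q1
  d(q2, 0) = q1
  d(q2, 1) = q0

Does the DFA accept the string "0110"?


Trace: q0 -> q0 -> q1 -> q1 -> q2
Final state: q2
Accept states: {q0}

No, rejected (final state q2 is not an accept state)


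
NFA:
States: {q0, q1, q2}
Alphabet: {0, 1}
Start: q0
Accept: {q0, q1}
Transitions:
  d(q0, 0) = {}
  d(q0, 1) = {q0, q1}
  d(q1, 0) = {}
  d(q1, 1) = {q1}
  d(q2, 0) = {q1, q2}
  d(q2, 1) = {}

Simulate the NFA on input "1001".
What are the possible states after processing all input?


Start: {q0}
  --1--> {q0, q1}
  --0--> {}
  --0--> {}
  --1--> {}

{} (empty set, no valid transitions)


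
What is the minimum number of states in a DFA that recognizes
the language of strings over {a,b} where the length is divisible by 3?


States track (length) mod 3.
Need 3 states: one per remainder 0..2; accept = remainder 0.

3


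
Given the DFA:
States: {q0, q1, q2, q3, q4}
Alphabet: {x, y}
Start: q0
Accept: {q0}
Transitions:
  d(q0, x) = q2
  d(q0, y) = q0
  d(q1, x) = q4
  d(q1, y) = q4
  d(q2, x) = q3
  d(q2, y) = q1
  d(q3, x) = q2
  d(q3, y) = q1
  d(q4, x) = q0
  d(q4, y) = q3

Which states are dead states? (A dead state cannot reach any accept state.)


Forward reachability from each state:
  q0 -> reaches accept state q0 (live)
  q1 -> reaches accept state q0 (live)
  q2 -> reaches accept state q0 (live)
  q3 -> reaches accept state q0 (live)
  q4 -> reaches accept state q0 (live)

None (all states can reach an accept state)


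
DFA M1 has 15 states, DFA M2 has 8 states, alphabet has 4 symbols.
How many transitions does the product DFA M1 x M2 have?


Product DFA has 15 * 8 = 120 states.
Each has 4 transitions: 120 * 4 = 480

480


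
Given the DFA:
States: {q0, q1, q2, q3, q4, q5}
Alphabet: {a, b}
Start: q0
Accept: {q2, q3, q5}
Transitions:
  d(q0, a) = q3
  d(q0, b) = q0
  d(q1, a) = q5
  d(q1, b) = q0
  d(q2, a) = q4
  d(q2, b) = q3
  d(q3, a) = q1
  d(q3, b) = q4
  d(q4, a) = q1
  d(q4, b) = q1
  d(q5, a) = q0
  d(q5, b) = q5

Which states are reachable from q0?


BFS from q0:
  layer 0: {q0}
  layer 1: {q3}
  layer 2: {q1, q4}
  layer 3: {q5}

{q0, q1, q3, q4, q5}


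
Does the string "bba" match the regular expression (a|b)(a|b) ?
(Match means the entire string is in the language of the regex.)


|string| = 3; first = 'b'; last = 'a'

No, "bba" does not match (a|b)(a|b)


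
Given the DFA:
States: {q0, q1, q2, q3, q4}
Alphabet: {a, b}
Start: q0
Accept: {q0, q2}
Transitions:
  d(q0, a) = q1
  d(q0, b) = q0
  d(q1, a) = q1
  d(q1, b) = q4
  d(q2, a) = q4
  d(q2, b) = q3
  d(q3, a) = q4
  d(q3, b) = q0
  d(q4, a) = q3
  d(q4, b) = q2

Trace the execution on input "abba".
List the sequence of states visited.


Input: abba
d(q0, a) = q1
d(q1, b) = q4
d(q4, b) = q2
d(q2, a) = q4


q0 -> q1 -> q4 -> q2 -> q4


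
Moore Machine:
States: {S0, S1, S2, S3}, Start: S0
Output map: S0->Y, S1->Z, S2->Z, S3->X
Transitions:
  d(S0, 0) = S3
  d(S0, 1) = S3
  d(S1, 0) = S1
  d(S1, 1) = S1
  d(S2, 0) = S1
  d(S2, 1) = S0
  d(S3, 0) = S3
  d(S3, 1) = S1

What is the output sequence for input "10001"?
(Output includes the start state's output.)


Start: S0 (output Y)
  --1--> S3 (output X)
  --0--> S3 (output X)
  --0--> S3 (output X)
  --0--> S3 (output X)
  --1--> S1 (output Z)

"YXXXXZ"


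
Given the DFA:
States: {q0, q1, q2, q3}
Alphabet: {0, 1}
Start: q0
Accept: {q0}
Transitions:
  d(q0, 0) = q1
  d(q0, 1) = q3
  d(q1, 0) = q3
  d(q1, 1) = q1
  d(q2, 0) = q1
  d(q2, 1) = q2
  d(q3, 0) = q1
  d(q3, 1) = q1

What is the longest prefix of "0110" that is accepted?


Run the DFA, marking each prefix where the state is accepting:
  "" -> q0 [accept]
  "0" -> q1 [reject]
  "01" -> q1 [reject]
  "011" -> q1 [reject]
  "0110" -> q3 [reject]

""


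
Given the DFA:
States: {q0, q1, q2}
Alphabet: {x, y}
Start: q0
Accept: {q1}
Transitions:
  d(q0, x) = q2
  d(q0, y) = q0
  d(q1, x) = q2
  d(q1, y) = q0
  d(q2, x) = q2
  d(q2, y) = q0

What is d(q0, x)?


Looking up transition d(q0, x)

q2


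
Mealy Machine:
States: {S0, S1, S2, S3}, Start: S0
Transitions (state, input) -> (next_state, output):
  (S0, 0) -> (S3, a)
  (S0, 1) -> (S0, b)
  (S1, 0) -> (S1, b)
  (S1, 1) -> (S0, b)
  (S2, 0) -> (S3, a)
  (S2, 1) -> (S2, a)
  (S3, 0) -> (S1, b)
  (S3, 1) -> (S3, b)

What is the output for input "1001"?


Step-by-step:
  (S0, 1) -> (S0, b)
  (S0, 0) -> (S3, a)
  (S3, 0) -> (S1, b)
  (S1, 1) -> (S0, b)

"babb"


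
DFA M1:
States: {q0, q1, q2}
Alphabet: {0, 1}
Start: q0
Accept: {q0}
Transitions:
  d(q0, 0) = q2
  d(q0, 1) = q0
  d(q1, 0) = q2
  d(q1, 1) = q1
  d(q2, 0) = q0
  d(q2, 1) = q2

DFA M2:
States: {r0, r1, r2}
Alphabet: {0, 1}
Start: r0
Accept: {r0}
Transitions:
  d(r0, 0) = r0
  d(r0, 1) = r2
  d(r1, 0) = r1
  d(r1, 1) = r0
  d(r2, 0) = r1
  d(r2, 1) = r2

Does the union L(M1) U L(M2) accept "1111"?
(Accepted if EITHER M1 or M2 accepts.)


M1: final=q0 accepted=True
M2: final=r2 accepted=False

Yes, union accepts


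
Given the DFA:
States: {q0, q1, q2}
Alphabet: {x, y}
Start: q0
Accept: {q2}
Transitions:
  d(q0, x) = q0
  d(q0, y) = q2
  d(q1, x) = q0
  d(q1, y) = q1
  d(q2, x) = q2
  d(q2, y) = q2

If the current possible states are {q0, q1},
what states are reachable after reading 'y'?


Apply transition on 'y' from each current state:
  d(q0, y) = q2
  d(q1, y) = q1

{q1, q2}


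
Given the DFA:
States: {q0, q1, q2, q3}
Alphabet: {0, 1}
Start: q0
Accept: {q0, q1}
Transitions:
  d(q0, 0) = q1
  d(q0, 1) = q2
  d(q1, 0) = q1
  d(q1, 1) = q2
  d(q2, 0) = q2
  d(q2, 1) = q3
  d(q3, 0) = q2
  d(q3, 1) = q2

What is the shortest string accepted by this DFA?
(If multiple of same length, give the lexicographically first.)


BFS by string length (lex-first path to each state shown):
  len 0: q0<-""
Found accept state at length 0.

"" (empty string)


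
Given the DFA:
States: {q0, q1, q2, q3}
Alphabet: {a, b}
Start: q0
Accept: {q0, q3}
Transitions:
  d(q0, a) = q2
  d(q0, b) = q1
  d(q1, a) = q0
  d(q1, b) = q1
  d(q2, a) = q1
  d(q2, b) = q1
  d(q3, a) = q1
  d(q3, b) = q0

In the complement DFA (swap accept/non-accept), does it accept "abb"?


Trace: q0 -> q2 -> q1 -> q1
Final: q1
Original accept: {q0, q3}
Complement: q1 is not in original accept

Yes, complement accepts (original rejects)


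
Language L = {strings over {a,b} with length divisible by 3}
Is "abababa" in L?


length = 7; 7 mod 3 = 1

No, "abababa" is not in L


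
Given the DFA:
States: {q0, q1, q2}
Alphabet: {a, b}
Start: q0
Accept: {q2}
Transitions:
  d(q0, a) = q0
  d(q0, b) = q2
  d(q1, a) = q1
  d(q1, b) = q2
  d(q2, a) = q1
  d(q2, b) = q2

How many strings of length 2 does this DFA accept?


Enumerating all length-2 strings:
  "aa" -> q0 [reject]
  "ab" -> q2 [accept]
  "ba" -> q1 [reject]
  "bb" -> q2 [accept]

2 out of 4


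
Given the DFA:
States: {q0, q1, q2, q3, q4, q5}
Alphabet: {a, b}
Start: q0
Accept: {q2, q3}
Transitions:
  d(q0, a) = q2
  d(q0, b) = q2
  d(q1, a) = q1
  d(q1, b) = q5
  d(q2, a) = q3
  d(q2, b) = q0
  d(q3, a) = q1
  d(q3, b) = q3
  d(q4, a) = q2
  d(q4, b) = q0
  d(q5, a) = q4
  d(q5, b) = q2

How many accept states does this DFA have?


Accept states listed: {q2, q3}
Counting: q2(1) q3(2)

2


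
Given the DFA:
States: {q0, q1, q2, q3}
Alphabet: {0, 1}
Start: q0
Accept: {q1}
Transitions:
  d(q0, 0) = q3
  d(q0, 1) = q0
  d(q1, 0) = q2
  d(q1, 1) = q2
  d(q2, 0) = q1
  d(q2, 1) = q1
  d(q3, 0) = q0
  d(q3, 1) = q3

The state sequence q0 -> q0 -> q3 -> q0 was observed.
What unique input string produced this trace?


Trace back each transition to find the symbol:
  q0 --[1]--> q0
  q0 --[0]--> q3
  q3 --[0]--> q0

"100"


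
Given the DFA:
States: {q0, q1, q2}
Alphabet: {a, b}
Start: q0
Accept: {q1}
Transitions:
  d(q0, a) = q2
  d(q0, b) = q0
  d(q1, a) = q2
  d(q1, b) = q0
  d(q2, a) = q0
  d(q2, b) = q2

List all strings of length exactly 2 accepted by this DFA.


All strings of length 2: 4 total
Accepted: 0

None


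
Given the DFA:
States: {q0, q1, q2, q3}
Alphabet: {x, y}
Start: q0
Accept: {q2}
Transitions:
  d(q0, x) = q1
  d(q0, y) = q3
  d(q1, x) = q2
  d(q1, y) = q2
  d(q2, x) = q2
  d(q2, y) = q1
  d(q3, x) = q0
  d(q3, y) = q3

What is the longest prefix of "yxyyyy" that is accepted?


Run the DFA, marking each prefix where the state is accepting:
  "" -> q0 [reject]
  "y" -> q3 [reject]
  "yx" -> q0 [reject]
  "yxy" -> q3 [reject]
  "yxyy" -> q3 [reject]
  "yxyyy" -> q3 [reject]
  "yxyyyy" -> q3 [reject]

No prefix is accepted


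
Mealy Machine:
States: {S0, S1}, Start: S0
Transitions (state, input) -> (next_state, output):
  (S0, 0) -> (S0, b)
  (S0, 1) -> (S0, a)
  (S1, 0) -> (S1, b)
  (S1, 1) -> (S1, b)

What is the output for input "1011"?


Step-by-step:
  (S0, 1) -> (S0, a)
  (S0, 0) -> (S0, b)
  (S0, 1) -> (S0, a)
  (S0, 1) -> (S0, a)

"abaa"


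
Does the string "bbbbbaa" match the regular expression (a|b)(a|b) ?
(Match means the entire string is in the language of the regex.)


|string| = 7; first = 'b'; last = 'a'

No, "bbbbbaa" does not match (a|b)(a|b)


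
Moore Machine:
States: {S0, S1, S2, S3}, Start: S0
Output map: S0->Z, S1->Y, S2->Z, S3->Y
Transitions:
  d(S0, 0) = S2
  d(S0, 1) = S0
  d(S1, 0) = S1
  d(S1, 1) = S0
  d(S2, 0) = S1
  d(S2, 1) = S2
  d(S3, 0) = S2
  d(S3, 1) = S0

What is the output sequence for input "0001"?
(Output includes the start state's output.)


Start: S0 (output Z)
  --0--> S2 (output Z)
  --0--> S1 (output Y)
  --0--> S1 (output Y)
  --1--> S0 (output Z)

"ZZYYZ"


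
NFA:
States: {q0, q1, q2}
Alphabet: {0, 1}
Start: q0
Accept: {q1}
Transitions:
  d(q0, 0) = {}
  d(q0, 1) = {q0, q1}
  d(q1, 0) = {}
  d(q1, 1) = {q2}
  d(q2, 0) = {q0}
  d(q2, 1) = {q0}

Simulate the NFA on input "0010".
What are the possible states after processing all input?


Start: {q0}
  --0--> {}
  --0--> {}
  --1--> {}
  --0--> {}

{} (empty set, no valid transitions)


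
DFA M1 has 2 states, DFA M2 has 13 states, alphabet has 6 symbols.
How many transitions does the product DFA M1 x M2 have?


Product DFA has 2 * 13 = 26 states.
Each has 6 transitions: 26 * 6 = 156

156


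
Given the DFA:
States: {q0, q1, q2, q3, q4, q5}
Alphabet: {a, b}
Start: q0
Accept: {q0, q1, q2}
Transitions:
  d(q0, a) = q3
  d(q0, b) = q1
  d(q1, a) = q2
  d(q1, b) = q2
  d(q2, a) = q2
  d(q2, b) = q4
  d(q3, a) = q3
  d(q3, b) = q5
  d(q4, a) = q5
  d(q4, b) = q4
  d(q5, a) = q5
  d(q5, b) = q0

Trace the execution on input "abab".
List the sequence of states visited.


Input: abab
d(q0, a) = q3
d(q3, b) = q5
d(q5, a) = q5
d(q5, b) = q0


q0 -> q3 -> q5 -> q5 -> q0


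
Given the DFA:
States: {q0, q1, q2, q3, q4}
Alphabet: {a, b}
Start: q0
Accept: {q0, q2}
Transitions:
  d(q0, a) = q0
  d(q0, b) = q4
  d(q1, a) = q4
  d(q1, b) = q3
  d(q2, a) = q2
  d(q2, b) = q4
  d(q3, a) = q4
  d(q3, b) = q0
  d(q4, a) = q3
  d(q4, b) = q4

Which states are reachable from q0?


BFS from q0:
  layer 0: {q0}
  layer 1: {q4}
  layer 2: {q3}

{q0, q3, q4}


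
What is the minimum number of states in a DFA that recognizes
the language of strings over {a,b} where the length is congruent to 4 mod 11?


States track (length) mod 11.
Need 11 states: one per remainder 0..10; accept = remainder 4.

11


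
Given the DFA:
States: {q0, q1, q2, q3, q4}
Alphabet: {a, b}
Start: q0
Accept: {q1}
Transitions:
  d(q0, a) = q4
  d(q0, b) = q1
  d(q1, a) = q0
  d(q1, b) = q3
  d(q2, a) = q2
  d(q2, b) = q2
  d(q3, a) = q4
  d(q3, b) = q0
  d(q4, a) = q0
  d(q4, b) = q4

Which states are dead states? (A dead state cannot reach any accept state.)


Forward reachability from each state:
  q0 -> reaches accept state q1 (live)
  q1 -> reaches accept state q1 (live)
  q2 -> reaches {q2}, no accept state (dead)
  q3 -> reaches accept state q1 (live)
  q4 -> reaches accept state q1 (live)

{q2}


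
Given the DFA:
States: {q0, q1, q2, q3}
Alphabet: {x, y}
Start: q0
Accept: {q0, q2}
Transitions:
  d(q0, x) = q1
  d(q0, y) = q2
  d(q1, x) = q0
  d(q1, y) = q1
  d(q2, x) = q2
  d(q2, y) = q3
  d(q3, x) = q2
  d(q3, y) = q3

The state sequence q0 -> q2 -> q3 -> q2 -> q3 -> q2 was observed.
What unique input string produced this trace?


Trace back each transition to find the symbol:
  q0 --[y]--> q2
  q2 --[y]--> q3
  q3 --[x]--> q2
  q2 --[y]--> q3
  q3 --[x]--> q2

"yyxyx"


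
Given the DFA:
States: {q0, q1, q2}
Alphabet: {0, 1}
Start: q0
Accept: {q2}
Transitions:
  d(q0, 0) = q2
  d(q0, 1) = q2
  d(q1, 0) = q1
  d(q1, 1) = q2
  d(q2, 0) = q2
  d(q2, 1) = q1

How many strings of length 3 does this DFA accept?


Enumerating all length-3 strings:
  "000" -> q2 [accept]
  "001" -> q1 [reject]
  "010" -> q1 [reject]
  "011" -> q2 [accept]
  "100" -> q2 [accept]
  "101" -> q1 [reject]
  "110" -> q1 [reject]
  "111" -> q2 [accept]

4 out of 8


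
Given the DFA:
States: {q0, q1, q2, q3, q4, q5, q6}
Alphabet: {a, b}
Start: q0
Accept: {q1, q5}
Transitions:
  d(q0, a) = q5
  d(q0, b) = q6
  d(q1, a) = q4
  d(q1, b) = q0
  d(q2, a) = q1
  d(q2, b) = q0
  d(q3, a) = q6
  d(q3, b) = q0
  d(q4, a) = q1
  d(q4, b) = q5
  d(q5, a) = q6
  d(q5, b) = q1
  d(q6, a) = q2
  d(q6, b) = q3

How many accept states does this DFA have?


Accept states listed: {q1, q5}
Counting: q1(1) q5(2)

2


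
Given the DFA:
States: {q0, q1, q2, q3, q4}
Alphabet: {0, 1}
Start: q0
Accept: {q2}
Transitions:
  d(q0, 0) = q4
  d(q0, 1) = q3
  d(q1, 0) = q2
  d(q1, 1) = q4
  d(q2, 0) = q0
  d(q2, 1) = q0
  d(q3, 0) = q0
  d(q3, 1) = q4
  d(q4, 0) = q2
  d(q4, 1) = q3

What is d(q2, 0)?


Looking up transition d(q2, 0)

q0


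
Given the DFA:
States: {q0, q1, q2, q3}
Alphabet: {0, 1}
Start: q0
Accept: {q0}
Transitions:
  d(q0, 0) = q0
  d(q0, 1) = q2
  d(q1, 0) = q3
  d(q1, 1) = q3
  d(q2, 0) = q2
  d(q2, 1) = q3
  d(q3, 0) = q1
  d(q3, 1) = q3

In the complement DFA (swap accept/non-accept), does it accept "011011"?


Trace: q0 -> q0 -> q2 -> q3 -> q1 -> q3 -> q3
Final: q3
Original accept: {q0}
Complement: q3 is not in original accept

Yes, complement accepts (original rejects)


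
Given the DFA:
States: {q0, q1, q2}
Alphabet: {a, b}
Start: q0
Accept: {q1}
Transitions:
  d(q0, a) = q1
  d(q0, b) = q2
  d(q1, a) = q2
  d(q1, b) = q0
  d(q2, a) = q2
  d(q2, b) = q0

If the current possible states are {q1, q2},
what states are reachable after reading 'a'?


Apply transition on 'a' from each current state:
  d(q1, a) = q2
  d(q2, a) = q2

{q2}


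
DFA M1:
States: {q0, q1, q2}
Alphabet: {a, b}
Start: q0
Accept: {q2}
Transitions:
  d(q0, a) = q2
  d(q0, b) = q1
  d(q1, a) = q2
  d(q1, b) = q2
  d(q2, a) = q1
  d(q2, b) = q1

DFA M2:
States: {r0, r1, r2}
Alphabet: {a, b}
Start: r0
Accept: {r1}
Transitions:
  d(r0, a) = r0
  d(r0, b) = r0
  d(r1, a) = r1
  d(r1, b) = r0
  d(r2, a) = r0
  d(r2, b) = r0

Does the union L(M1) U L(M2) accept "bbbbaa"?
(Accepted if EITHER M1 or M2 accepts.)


M1: final=q2 accepted=True
M2: final=r0 accepted=False

Yes, union accepts


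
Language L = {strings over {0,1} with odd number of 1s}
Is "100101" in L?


count('1') = 3; 3 mod 2 = 1

Yes, "100101" is in L


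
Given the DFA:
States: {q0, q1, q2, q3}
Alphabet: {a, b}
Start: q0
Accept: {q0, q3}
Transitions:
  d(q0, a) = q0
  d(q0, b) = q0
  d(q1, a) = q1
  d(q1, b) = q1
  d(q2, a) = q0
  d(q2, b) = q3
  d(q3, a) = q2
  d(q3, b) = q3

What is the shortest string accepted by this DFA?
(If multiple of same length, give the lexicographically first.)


BFS by string length (lex-first path to each state shown):
  len 0: q0<-""
Found accept state at length 0.

"" (empty string)


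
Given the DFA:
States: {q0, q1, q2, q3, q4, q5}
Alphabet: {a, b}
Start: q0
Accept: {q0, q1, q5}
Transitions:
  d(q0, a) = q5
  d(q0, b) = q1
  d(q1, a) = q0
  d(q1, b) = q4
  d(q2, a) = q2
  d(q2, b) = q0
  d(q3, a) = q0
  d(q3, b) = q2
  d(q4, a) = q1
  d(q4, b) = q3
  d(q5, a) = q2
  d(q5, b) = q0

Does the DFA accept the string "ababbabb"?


Trace: q0 -> q5 -> q0 -> q5 -> q0 -> q1 -> q0 -> q1 -> q4
Final state: q4
Accept states: {q0, q1, q5}

No, rejected (final state q4 is not an accept state)


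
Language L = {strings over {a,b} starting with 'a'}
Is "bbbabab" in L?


first symbol = 'b'

No, "bbbabab" is not in L


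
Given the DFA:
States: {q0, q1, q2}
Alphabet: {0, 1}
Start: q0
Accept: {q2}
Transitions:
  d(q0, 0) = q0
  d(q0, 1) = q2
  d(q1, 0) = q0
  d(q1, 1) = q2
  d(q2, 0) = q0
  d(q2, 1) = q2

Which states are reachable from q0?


BFS from q0:
  layer 0: {q0}
  layer 1: {q2}

{q0, q2}


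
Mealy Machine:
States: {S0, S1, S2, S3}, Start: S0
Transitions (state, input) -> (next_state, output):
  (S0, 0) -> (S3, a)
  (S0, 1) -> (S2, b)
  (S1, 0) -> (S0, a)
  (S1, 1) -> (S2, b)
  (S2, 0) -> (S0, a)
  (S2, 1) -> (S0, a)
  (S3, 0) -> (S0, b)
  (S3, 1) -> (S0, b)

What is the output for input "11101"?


Step-by-step:
  (S0, 1) -> (S2, b)
  (S2, 1) -> (S0, a)
  (S0, 1) -> (S2, b)
  (S2, 0) -> (S0, a)
  (S0, 1) -> (S2, b)

"babab"


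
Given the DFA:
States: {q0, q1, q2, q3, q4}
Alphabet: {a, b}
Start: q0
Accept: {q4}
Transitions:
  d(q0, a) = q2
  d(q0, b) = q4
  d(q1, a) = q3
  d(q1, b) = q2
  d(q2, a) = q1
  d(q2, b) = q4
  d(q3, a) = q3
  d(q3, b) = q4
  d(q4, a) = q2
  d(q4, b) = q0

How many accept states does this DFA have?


Accept states listed: {q4}
Counting: q4(1)

1


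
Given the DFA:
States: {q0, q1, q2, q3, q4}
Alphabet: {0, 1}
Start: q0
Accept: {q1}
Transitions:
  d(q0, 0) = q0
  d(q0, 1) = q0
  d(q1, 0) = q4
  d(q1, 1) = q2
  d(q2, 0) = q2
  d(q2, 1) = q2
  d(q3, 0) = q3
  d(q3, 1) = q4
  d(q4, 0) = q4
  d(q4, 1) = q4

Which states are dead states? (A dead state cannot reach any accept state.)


Forward reachability from each state:
  q0 -> reaches {q0}, no accept state (dead)
  q1 -> reaches accept state q1 (live)
  q2 -> reaches {q2}, no accept state (dead)
  q3 -> reaches {q3, q4}, no accept state (dead)
  q4 -> reaches {q4}, no accept state (dead)

{q0, q2, q3, q4}


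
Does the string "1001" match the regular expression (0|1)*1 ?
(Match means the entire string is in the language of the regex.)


|string| = 4; first = '1'; last = '1'

Yes, "1001" matches (0|1)*1


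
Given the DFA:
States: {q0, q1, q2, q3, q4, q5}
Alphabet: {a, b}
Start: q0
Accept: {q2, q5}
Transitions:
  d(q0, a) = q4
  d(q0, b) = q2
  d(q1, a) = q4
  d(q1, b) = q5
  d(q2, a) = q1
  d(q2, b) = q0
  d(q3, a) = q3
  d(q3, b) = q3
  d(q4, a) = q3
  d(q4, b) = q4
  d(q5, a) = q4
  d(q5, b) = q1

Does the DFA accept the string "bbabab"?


Trace: q0 -> q2 -> q0 -> q4 -> q4 -> q3 -> q3
Final state: q3
Accept states: {q2, q5}

No, rejected (final state q3 is not an accept state)


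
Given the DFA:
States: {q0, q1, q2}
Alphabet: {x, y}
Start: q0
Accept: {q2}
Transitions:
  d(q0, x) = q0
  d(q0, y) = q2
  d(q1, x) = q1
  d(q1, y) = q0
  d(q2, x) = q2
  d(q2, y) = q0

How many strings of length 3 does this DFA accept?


Enumerating all length-3 strings:
  "xxx" -> q0 [reject]
  "xxy" -> q2 [accept]
  "xyx" -> q2 [accept]
  "xyy" -> q0 [reject]
  "yxx" -> q2 [accept]
  "yxy" -> q0 [reject]
  "yyx" -> q0 [reject]
  "yyy" -> q2 [accept]

4 out of 8


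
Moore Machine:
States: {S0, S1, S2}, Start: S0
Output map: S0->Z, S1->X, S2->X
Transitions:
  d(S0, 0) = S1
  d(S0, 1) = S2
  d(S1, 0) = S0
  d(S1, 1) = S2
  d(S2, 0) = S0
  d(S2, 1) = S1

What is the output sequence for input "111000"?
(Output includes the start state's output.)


Start: S0 (output Z)
  --1--> S2 (output X)
  --1--> S1 (output X)
  --1--> S2 (output X)
  --0--> S0 (output Z)
  --0--> S1 (output X)
  --0--> S0 (output Z)

"ZXXXZXZ"


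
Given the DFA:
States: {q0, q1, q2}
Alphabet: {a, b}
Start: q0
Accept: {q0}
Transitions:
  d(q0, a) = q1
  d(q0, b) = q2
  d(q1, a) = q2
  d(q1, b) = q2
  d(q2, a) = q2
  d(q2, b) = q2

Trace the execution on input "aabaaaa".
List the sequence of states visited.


Input: aabaaaa
d(q0, a) = q1
d(q1, a) = q2
d(q2, b) = q2
d(q2, a) = q2
d(q2, a) = q2
d(q2, a) = q2
d(q2, a) = q2


q0 -> q1 -> q2 -> q2 -> q2 -> q2 -> q2 -> q2


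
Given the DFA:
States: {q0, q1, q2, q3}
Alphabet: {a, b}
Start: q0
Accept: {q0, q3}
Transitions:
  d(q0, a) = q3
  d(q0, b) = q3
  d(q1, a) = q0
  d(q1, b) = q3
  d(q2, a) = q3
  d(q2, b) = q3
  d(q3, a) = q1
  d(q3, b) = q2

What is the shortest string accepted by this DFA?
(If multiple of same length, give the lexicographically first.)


BFS by string length (lex-first path to each state shown):
  len 0: q0<-""
Found accept state at length 0.

"" (empty string)


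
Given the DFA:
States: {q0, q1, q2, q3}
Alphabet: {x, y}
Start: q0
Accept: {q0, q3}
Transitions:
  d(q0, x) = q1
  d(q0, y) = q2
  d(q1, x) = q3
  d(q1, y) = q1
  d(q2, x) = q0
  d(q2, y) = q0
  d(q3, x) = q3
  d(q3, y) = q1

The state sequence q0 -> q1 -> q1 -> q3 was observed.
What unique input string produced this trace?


Trace back each transition to find the symbol:
  q0 --[x]--> q1
  q1 --[y]--> q1
  q1 --[x]--> q3

"xyx"


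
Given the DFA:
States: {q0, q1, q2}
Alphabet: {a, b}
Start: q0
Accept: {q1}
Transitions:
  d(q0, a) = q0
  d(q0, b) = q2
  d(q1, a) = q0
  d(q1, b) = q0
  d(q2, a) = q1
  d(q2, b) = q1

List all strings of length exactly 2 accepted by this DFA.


All strings of length 2: 4 total
Accepted: 2

"ba", "bb"


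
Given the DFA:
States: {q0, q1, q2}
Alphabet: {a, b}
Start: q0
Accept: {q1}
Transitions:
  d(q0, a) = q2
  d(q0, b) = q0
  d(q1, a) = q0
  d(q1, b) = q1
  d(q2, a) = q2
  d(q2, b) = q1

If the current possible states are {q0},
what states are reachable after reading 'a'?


Apply transition on 'a' from each current state:
  d(q0, a) = q2

{q2}


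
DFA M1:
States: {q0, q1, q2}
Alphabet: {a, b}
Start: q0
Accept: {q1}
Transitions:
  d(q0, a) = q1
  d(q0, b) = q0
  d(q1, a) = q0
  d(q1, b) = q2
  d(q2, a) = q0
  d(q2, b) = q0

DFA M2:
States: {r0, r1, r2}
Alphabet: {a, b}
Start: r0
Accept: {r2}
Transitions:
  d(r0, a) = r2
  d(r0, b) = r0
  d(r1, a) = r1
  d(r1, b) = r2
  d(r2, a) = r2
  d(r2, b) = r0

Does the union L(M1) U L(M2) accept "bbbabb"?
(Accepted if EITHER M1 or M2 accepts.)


M1: final=q0 accepted=False
M2: final=r0 accepted=False

No, union rejects (neither accepts)
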